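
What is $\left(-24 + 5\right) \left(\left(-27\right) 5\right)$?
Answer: $2565$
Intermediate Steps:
$\left(-24 + 5\right) \left(\left(-27\right) 5\right) = \left(-19\right) \left(-135\right) = 2565$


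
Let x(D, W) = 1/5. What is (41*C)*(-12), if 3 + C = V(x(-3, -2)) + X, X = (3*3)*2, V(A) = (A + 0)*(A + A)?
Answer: -185484/25 ≈ -7419.4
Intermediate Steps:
x(D, W) = ⅕
V(A) = 2*A² (V(A) = A*(2*A) = 2*A²)
X = 18 (X = 9*2 = 18)
C = 377/25 (C = -3 + (2*(⅕)² + 18) = -3 + (2*(1/25) + 18) = -3 + (2/25 + 18) = -3 + 452/25 = 377/25 ≈ 15.080)
(41*C)*(-12) = (41*(377/25))*(-12) = (15457/25)*(-12) = -185484/25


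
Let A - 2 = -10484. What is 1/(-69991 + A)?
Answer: -1/80473 ≈ -1.2427e-5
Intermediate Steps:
A = -10482 (A = 2 - 10484 = -10482)
1/(-69991 + A) = 1/(-69991 - 10482) = 1/(-80473) = -1/80473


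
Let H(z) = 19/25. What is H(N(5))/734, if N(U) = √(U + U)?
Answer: 19/18350 ≈ 0.0010354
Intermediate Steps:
N(U) = √2*√U (N(U) = √(2*U) = √2*√U)
H(z) = 19/25 (H(z) = 19*(1/25) = 19/25)
H(N(5))/734 = (19/25)/734 = (19/25)*(1/734) = 19/18350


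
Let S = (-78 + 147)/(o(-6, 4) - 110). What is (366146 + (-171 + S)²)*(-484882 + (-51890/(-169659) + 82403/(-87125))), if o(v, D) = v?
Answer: -38152102329362581703964277/198900407286000 ≈ -1.9181e+11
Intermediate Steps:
S = -69/116 (S = (-78 + 147)/(-6 - 110) = 69/(-116) = 69*(-1/116) = -69/116 ≈ -0.59483)
(366146 + (-171 + S)²)*(-484882 + (-51890/(-169659) + 82403/(-87125))) = (366146 + (-171 - 69/116)²)*(-484882 + (-51890/(-169659) + 82403/(-87125))) = (366146 + (-19905/116)²)*(-484882 + (-51890*(-1/169659) + 82403*(-1/87125))) = (366146 + 396209025/13456)*(-484882 + (51890/169659 - 82403/87125)) = 5323069601*(-484882 - 9459494327/14781540375)/13456 = (5323069601/13456)*(-7167312319605077/14781540375) = -38152102329362581703964277/198900407286000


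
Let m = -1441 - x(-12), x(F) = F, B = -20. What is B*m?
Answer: 28580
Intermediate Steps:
m = -1429 (m = -1441 - 1*(-12) = -1441 + 12 = -1429)
B*m = -20*(-1429) = 28580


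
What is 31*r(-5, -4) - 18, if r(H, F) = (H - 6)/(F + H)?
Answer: 179/9 ≈ 19.889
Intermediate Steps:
r(H, F) = (-6 + H)/(F + H)
31*r(-5, -4) - 18 = 31*((-6 - 5)/(-4 - 5)) - 18 = 31*(-11/(-9)) - 18 = 31*(-⅑*(-11)) - 18 = 31*(11/9) - 18 = 341/9 - 18 = 179/9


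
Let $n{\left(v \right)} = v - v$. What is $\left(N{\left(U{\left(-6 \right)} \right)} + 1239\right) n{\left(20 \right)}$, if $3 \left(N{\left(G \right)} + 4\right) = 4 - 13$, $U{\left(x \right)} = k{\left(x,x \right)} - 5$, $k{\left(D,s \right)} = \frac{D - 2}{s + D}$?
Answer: $0$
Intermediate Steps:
$k{\left(D,s \right)} = \frac{-2 + D}{D + s}$
$U{\left(x \right)} = -5 + \frac{-2 + x}{2 x}$ ($U{\left(x \right)} = \frac{-2 + x}{x + x} - 5 = \frac{-2 + x}{2 x} - 5 = -5 + \frac{-2 + x}{2 x}$)
$N{\left(G \right)} = -7$ ($N{\left(G \right)} = -4 + \frac{4 - 13}{3} = -4 + \frac{1}{3} \left(-9\right) = -4 - 3 = -7$)
$n{\left(v \right)} = 0$
$\left(N{\left(U{\left(-6 \right)} \right)} + 1239\right) n{\left(20 \right)} = \left(-7 + 1239\right) 0 = 1232 \cdot 0 = 0$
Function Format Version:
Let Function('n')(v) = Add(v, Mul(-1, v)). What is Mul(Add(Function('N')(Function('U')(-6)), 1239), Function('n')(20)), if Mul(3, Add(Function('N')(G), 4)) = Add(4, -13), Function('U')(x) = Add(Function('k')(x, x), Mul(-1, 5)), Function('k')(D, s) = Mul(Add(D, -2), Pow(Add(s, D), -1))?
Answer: 0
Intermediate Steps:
Function('k')(D, s) = Mul(Pow(Add(D, s), -1), Add(-2, D)) (Function('k')(D, s) = Mul(Add(-2, D), Pow(Add(D, s), -1)) = Mul(Pow(Add(D, s), -1), Add(-2, D)))
Function('U')(x) = Add(-5, Mul(Rational(1, 2), Pow(x, -1), Add(-2, x))) (Function('U')(x) = Add(Mul(Pow(Add(x, x), -1), Add(-2, x)), Mul(-1, 5)) = Add(Mul(Pow(Mul(2, x), -1), Add(-2, x)), -5) = Add(Mul(Mul(Rational(1, 2), Pow(x, -1)), Add(-2, x)), -5) = Add(Mul(Rational(1, 2), Pow(x, -1), Add(-2, x)), -5) = Add(-5, Mul(Rational(1, 2), Pow(x, -1), Add(-2, x))))
Function('N')(G) = -7 (Function('N')(G) = Add(-4, Mul(Rational(1, 3), Add(4, -13))) = Add(-4, Mul(Rational(1, 3), -9)) = Add(-4, -3) = -7)
Function('n')(v) = 0
Mul(Add(Function('N')(Function('U')(-6)), 1239), Function('n')(20)) = Mul(Add(-7, 1239), 0) = Mul(1232, 0) = 0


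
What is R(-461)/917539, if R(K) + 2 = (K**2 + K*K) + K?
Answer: 424579/917539 ≈ 0.46274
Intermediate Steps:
R(K) = -2 + K + 2*K**2 (R(K) = -2 + ((K**2 + K*K) + K) = -2 + ((K**2 + K**2) + K) = -2 + (2*K**2 + K) = -2 + (K + 2*K**2) = -2 + K + 2*K**2)
R(-461)/917539 = (-2 - 461 + 2*(-461)**2)/917539 = (-2 - 461 + 2*212521)*(1/917539) = (-2 - 461 + 425042)*(1/917539) = 424579*(1/917539) = 424579/917539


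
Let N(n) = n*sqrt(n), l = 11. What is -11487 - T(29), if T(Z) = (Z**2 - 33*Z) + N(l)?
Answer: -11371 - 11*sqrt(11) ≈ -11407.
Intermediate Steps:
N(n) = n**(3/2)
T(Z) = Z**2 - 33*Z + 11*sqrt(11) (T(Z) = (Z**2 - 33*Z) + 11**(3/2) = (Z**2 - 33*Z) + 11*sqrt(11) = Z**2 - 33*Z + 11*sqrt(11))
-11487 - T(29) = -11487 - (29**2 - 33*29 + 11*sqrt(11)) = -11487 - (841 - 957 + 11*sqrt(11)) = -11487 - (-116 + 11*sqrt(11)) = -11487 + (116 - 11*sqrt(11)) = -11371 - 11*sqrt(11)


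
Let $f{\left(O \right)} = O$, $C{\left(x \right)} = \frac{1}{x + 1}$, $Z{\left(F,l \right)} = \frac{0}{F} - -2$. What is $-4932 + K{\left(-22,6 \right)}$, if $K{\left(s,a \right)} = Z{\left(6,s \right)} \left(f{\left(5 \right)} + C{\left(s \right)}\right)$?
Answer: $- \frac{103364}{21} \approx -4922.1$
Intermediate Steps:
$Z{\left(F,l \right)} = 2$ ($Z{\left(F,l \right)} = 0 + 2 = 2$)
$C{\left(x \right)} = \frac{1}{1 + x}$
$K{\left(s,a \right)} = 10 + \frac{2}{1 + s}$ ($K{\left(s,a \right)} = 2 \left(5 + \frac{1}{1 + s}\right) = 10 + \frac{2}{1 + s}$)
$-4932 + K{\left(-22,6 \right)} = -4932 + \frac{2 \left(6 + 5 \left(-22\right)\right)}{1 - 22} = -4932 + \frac{2 \left(6 - 110\right)}{-21} = -4932 + 2 \left(- \frac{1}{21}\right) \left(-104\right) = -4932 + \frac{208}{21} = - \frac{103364}{21}$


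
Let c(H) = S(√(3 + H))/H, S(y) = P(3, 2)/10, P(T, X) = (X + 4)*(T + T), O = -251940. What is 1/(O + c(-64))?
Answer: -160/40310409 ≈ -3.9692e-6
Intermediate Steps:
P(T, X) = 2*T*(4 + X) (P(T, X) = (4 + X)*(2*T) = 2*T*(4 + X))
S(y) = 18/5 (S(y) = (2*3*(4 + 2))/10 = (2*3*6)*(⅒) = 36*(⅒) = 18/5)
c(H) = 18/(5*H)
1/(O + c(-64)) = 1/(-251940 + (18/5)/(-64)) = 1/(-251940 + (18/5)*(-1/64)) = 1/(-251940 - 9/160) = 1/(-40310409/160) = -160/40310409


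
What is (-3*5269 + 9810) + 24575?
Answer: 18578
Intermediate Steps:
(-3*5269 + 9810) + 24575 = (-15807 + 9810) + 24575 = -5997 + 24575 = 18578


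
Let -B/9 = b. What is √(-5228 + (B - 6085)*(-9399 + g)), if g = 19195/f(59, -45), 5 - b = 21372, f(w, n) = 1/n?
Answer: 2*I*√40650180290 ≈ 4.0324e+5*I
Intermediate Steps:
b = -21367 (b = 5 - 1*21372 = 5 - 21372 = -21367)
g = -863775 (g = 19195/(1/(-45)) = 19195/(-1/45) = 19195*(-45) = -863775)
B = 192303 (B = -9*(-21367) = 192303)
√(-5228 + (B - 6085)*(-9399 + g)) = √(-5228 + (192303 - 6085)*(-9399 - 863775)) = √(-5228 + 186218*(-873174)) = √(-5228 - 162600715932) = √(-162600721160) = 2*I*√40650180290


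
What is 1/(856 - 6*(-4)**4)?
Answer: -1/680 ≈ -0.0014706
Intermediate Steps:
1/(856 - 6*(-4)**4) = 1/(856 - 6*256) = 1/(856 - 1536) = 1/(-680) = -1/680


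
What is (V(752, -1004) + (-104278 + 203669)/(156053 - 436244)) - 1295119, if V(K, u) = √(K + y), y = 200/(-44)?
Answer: -362880787120/280191 + √90442/11 ≈ -1.2951e+6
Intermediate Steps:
y = -50/11 (y = 200*(-1/44) = -50/11 ≈ -4.5455)
V(K, u) = √(-50/11 + K) (V(K, u) = √(K - 50/11) = √(-50/11 + K))
(V(752, -1004) + (-104278 + 203669)/(156053 - 436244)) - 1295119 = (√(-550 + 121*752)/11 + (-104278 + 203669)/(156053 - 436244)) - 1295119 = (√(-550 + 90992)/11 + 99391/(-280191)) - 1295119 = (√90442/11 + 99391*(-1/280191)) - 1295119 = (√90442/11 - 99391/280191) - 1295119 = (-99391/280191 + √90442/11) - 1295119 = -362880787120/280191 + √90442/11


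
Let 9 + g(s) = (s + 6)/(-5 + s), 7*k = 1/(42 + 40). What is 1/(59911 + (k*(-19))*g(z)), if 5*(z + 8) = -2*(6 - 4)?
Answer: 39606/2372846599 ≈ 1.6691e-5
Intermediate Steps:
z = -44/5 (z = -8 + (-2*(6 - 4))/5 = -8 + (-2*2)/5 = -8 + (1/5)*(-4) = -8 - 4/5 = -44/5 ≈ -8.8000)
k = 1/574 (k = 1/(7*(42 + 40)) = (1/7)/82 = (1/7)*(1/82) = 1/574 ≈ 0.0017422)
g(s) = -9 + (6 + s)/(-5 + s) (g(s) = -9 + (s + 6)/(-5 + s) = -9 + (6 + s)/(-5 + s))
1/(59911 + (k*(-19))*g(z)) = 1/(59911 + ((1/574)*(-19))*((51 - 8*(-44/5))/(-5 - 44/5))) = 1/(59911 - 19*(51 + 352/5)/(574*(-69/5))) = 1/(59911 - (-95)*607/(39606*5)) = 1/(59911 - 19/574*(-607/69)) = 1/(59911 + 11533/39606) = 1/(2372846599/39606) = 39606/2372846599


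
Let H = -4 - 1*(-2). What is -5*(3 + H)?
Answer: -5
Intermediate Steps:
H = -2 (H = -4 + 2 = -2)
-5*(3 + H) = -5*(3 - 2) = -5*1 = -5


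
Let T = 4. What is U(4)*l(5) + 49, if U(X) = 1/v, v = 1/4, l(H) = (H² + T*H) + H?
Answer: 249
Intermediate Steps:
l(H) = H² + 5*H (l(H) = (H² + 4*H) + H = H² + 5*H)
v = ¼ ≈ 0.25000
U(X) = 4 (U(X) = 1/(¼) = 4)
U(4)*l(5) + 49 = 4*(5*(5 + 5)) + 49 = 4*(5*10) + 49 = 4*50 + 49 = 200 + 49 = 249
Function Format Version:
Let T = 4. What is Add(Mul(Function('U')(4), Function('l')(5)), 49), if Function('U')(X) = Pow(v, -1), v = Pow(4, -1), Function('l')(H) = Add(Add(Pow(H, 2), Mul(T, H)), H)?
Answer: 249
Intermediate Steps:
Function('l')(H) = Add(Pow(H, 2), Mul(5, H)) (Function('l')(H) = Add(Add(Pow(H, 2), Mul(4, H)), H) = Add(Pow(H, 2), Mul(5, H)))
v = Rational(1, 4) ≈ 0.25000
Function('U')(X) = 4 (Function('U')(X) = Pow(Rational(1, 4), -1) = 4)
Add(Mul(Function('U')(4), Function('l')(5)), 49) = Add(Mul(4, Mul(5, Add(5, 5))), 49) = Add(Mul(4, Mul(5, 10)), 49) = Add(Mul(4, 50), 49) = Add(200, 49) = 249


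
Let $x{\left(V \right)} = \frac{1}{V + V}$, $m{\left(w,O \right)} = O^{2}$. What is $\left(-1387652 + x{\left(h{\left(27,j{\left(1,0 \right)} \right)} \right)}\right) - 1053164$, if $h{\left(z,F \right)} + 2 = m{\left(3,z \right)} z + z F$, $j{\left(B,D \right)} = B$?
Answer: $- \frac{96207203455}{39416} \approx -2.4408 \cdot 10^{6}$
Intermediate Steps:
$h{\left(z,F \right)} = -2 + z^{3} + F z$ ($h{\left(z,F \right)} = -2 + \left(z^{2} z + z F\right) = -2 + \left(z^{3} + F z\right) = -2 + z^{3} + F z$)
$x{\left(V \right)} = \frac{1}{2 V}$
$\left(-1387652 + x{\left(h{\left(27,j{\left(1,0 \right)} \right)} \right)}\right) - 1053164 = \left(-1387652 + \frac{1}{2 \left(-2 + 27^{3} + 1 \cdot 27\right)}\right) - 1053164 = \left(-1387652 + \frac{1}{2 \left(-2 + 19683 + 27\right)}\right) - 1053164 = \left(-1387652 + \frac{1}{2 \cdot 19708}\right) - 1053164 = \left(-1387652 + \frac{1}{2} \cdot \frac{1}{19708}\right) - 1053164 = \left(-1387652 + \frac{1}{39416}\right) - 1053164 = - \frac{54695691231}{39416} - 1053164 = - \frac{96207203455}{39416}$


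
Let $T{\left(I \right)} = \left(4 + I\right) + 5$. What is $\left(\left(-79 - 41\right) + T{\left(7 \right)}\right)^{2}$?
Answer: $10816$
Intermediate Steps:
$T{\left(I \right)} = 9 + I$
$\left(\left(-79 - 41\right) + T{\left(7 \right)}\right)^{2} = \left(\left(-79 - 41\right) + \left(9 + 7\right)\right)^{2} = \left(\left(-79 - 41\right) + 16\right)^{2} = \left(-120 + 16\right)^{2} = \left(-104\right)^{2} = 10816$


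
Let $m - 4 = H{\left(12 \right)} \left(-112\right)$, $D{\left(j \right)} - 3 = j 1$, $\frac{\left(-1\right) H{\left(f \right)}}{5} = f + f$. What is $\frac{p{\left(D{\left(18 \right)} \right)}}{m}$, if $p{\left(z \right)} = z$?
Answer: $\frac{21}{13444} \approx 0.001562$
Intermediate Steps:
$H{\left(f \right)} = - 10 f$ ($H{\left(f \right)} = - 5 \left(f + f\right) = - 5 \cdot 2 f = - 10 f$)
$D{\left(j \right)} = 3 + j$ ($D{\left(j \right)} = 3 + j 1 = 3 + j$)
$m = 13444$ ($m = 4 + \left(-10\right) 12 \left(-112\right) = 4 - -13440 = 4 + 13440 = 13444$)
$\frac{p{\left(D{\left(18 \right)} \right)}}{m} = \frac{3 + 18}{13444} = 21 \cdot \frac{1}{13444} = \frac{21}{13444}$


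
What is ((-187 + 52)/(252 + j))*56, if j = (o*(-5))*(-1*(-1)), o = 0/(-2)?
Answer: -30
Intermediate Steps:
o = 0 (o = 0*(-½) = 0)
j = 0 (j = (0*(-5))*(-1*(-1)) = 0*1 = 0)
((-187 + 52)/(252 + j))*56 = ((-187 + 52)/(252 + 0))*56 = -135/252*56 = -135*1/252*56 = -15/28*56 = -30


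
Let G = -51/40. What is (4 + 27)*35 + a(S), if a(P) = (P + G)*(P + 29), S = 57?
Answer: 117547/20 ≈ 5877.4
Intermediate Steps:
G = -51/40 (G = -51*1/40 = -51/40 ≈ -1.2750)
a(P) = (29 + P)*(-51/40 + P) (a(P) = (P - 51/40)*(P + 29) = (-51/40 + P)*(29 + P) = (29 + P)*(-51/40 + P))
(4 + 27)*35 + a(S) = (4 + 27)*35 + (-1479/40 + 57² + (1109/40)*57) = 31*35 + (-1479/40 + 3249 + 63213/40) = 1085 + 95847/20 = 117547/20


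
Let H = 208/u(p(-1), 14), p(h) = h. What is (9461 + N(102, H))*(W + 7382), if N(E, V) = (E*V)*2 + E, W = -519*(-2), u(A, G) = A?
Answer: -276756980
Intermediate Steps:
W = 1038
H = -208 (H = 208/(-1) = 208*(-1) = -208)
N(E, V) = E + 2*E*V (N(E, V) = 2*E*V + E = E + 2*E*V)
(9461 + N(102, H))*(W + 7382) = (9461 + 102*(1 + 2*(-208)))*(1038 + 7382) = (9461 + 102*(1 - 416))*8420 = (9461 + 102*(-415))*8420 = (9461 - 42330)*8420 = -32869*8420 = -276756980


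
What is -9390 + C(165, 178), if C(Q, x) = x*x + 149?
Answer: 22443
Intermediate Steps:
C(Q, x) = 149 + x² (C(Q, x) = x² + 149 = 149 + x²)
-9390 + C(165, 178) = -9390 + (149 + 178²) = -9390 + (149 + 31684) = -9390 + 31833 = 22443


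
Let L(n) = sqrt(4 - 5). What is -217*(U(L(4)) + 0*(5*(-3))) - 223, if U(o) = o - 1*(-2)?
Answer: -657 - 217*I ≈ -657.0 - 217.0*I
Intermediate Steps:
L(n) = I (L(n) = sqrt(-1) = I)
U(o) = 2 + o (U(o) = o + 2 = 2 + o)
-217*(U(L(4)) + 0*(5*(-3))) - 223 = -217*((2 + I) + 0*(5*(-3))) - 223 = -217*((2 + I) + 0*(-15)) - 223 = -217*((2 + I) + 0) - 223 = -217*(2 + I) - 223 = (-434 - 217*I) - 223 = -657 - 217*I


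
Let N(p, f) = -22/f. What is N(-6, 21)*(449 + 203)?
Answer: -14344/21 ≈ -683.05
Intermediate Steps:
N(-6, 21)*(449 + 203) = (-22/21)*(449 + 203) = -22*1/21*652 = -22/21*652 = -14344/21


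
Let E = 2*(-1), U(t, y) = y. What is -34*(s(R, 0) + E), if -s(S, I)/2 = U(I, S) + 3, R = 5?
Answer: 612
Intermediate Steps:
E = -2
s(S, I) = -6 - 2*S (s(S, I) = -2*(S + 3) = -2*(3 + S) = -6 - 2*S)
-34*(s(R, 0) + E) = -34*((-6 - 2*5) - 2) = -34*((-6 - 10) - 2) = -34*(-16 - 2) = -34*(-18) = 612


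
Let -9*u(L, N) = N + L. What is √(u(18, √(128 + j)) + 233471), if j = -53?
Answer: √(2101221 - 5*√3)/3 ≈ 483.19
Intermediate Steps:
u(L, N) = -L/9 - N/9 (u(L, N) = -(N + L)/9 = -(L + N)/9 = -L/9 - N/9)
√(u(18, √(128 + j)) + 233471) = √((-⅑*18 - √(128 - 53)/9) + 233471) = √((-2 - 5*√3/9) + 233471) = √(233469 - 5*√3/9)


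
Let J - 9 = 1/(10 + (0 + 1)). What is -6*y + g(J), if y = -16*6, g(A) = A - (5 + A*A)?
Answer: 60191/121 ≈ 497.45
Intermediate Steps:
J = 100/11 (J = 9 + 1/(10 + (0 + 1)) = 9 + 1/(10 + 1) = 9 + 1/11 = 100/11 ≈ 9.0909)
g(A) = -5 + A - A² (g(A) = A - (5 + A²) = A + (-5 - A²) = -5 + A - A²)
y = -96
-6*y + g(J) = -6*(-96) + (-5 + 100/11 - (100/11)²) = 576 + (-5 + 100/11 - 1*10000/121) = 576 + (-5 + 100/11 - 10000/121) = 576 - 9505/121 = 60191/121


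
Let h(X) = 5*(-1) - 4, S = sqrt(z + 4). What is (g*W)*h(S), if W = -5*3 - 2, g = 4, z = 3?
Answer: 612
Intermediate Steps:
S = sqrt(7) (S = sqrt(3 + 4) = sqrt(7) ≈ 2.6458)
W = -17 (W = -15 - 2 = -17)
h(X) = -9 (h(X) = -5 - 4 = -9)
(g*W)*h(S) = (4*(-17))*(-9) = -68*(-9) = 612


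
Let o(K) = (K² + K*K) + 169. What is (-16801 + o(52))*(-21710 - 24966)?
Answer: 523891424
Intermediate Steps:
o(K) = 169 + 2*K² (o(K) = (K² + K²) + 169 = 2*K² + 169 = 169 + 2*K²)
(-16801 + o(52))*(-21710 - 24966) = (-16801 + (169 + 2*52²))*(-21710 - 24966) = (-16801 + (169 + 2*2704))*(-46676) = (-16801 + (169 + 5408))*(-46676) = (-16801 + 5577)*(-46676) = -11224*(-46676) = 523891424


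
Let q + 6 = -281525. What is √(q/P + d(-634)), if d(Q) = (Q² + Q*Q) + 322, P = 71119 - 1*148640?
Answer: √4833070423401845/77521 ≈ 896.79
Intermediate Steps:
q = -281531 (q = -6 - 281525 = -281531)
P = -77521 (P = 71119 - 148640 = -77521)
d(Q) = 322 + 2*Q² (d(Q) = (Q² + Q²) + 322 = 2*Q² + 322 = 322 + 2*Q²)
√(q/P + d(-634)) = √(-281531/(-77521) + (322 + 2*(-634)²)) = √(-281531*(-1/77521) + (322 + 2*401956)) = √(281531/77521 + (322 + 803912)) = √(281531/77521 + 804234) = √(62345305445/77521) = √4833070423401845/77521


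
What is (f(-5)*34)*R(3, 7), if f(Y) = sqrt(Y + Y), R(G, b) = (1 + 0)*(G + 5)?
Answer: 272*I*sqrt(10) ≈ 860.14*I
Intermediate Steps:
R(G, b) = 5 + G (R(G, b) = 1*(5 + G) = 5 + G)
f(Y) = sqrt(2)*sqrt(Y) (f(Y) = sqrt(2*Y) = sqrt(2)*sqrt(Y))
(f(-5)*34)*R(3, 7) = ((sqrt(2)*sqrt(-5))*34)*(5 + 3) = ((sqrt(2)*(I*sqrt(5)))*34)*8 = ((I*sqrt(10))*34)*8 = (34*I*sqrt(10))*8 = 272*I*sqrt(10)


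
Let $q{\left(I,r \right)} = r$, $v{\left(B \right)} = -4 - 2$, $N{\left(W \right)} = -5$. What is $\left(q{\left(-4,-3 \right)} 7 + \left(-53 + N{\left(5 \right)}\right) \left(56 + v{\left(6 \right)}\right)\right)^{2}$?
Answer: $8532241$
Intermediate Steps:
$v{\left(B \right)} = -6$ ($v{\left(B \right)} = -4 - 2 = -6$)
$\left(q{\left(-4,-3 \right)} 7 + \left(-53 + N{\left(5 \right)}\right) \left(56 + v{\left(6 \right)}\right)\right)^{2} = \left(\left(-3\right) 7 + \left(-53 - 5\right) \left(56 - 6\right)\right)^{2} = \left(-21 - 2900\right)^{2} = \left(-2921\right)^{2} = 8532241$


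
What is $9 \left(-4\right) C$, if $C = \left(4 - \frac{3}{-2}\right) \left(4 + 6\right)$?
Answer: $-1980$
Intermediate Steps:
$C = 55$ ($C = \left(4 - - \frac{3}{2}\right) 10 = \left(4 + \frac{3}{2}\right) 10 = \frac{11}{2} \cdot 10 = 55$)
$9 \left(-4\right) C = 9 \left(-4\right) 55 = \left(-36\right) 55 = -1980$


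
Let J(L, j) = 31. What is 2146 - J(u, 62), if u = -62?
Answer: 2115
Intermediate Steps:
2146 - J(u, 62) = 2146 - 1*31 = 2146 - 31 = 2115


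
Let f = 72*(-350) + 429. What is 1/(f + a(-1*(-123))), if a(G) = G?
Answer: -1/24648 ≈ -4.0571e-5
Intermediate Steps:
f = -24771 (f = -25200 + 429 = -24771)
1/(f + a(-1*(-123))) = 1/(-24771 - 1*(-123)) = 1/(-24771 + 123) = 1/(-24648) = -1/24648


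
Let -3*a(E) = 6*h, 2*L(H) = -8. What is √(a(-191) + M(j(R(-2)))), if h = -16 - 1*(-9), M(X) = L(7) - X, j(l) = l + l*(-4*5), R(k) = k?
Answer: 2*I*√7 ≈ 5.2915*I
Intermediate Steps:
L(H) = -4 (L(H) = (½)*(-8) = -4)
j(l) = -19*l (j(l) = l + l*(-20) = l - 20*l = -19*l)
M(X) = -4 - X
h = -7 (h = -16 + 9 = -7)
a(E) = 14 (a(E) = -2*(-7) = -⅓*(-42) = 14)
√(a(-191) + M(j(R(-2)))) = √(14 + (-4 - (-19)*(-2))) = √(14 + (-4 - 1*38)) = √(14 + (-4 - 38)) = √(14 - 42) = √(-28) = 2*I*√7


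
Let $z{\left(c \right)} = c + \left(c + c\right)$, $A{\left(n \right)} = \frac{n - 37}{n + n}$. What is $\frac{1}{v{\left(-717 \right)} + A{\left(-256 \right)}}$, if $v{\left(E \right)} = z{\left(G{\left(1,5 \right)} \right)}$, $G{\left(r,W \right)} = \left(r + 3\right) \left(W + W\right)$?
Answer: $\frac{512}{61733} \approx 0.0082938$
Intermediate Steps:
$A{\left(n \right)} = \frac{-37 + n}{2 n}$
$G{\left(r,W \right)} = 2 W \left(3 + r\right)$ ($G{\left(r,W \right)} = \left(3 + r\right) 2 W = 2 W \left(3 + r\right)$)
$z{\left(c \right)} = 3 c$ ($z{\left(c \right)} = c + 2 c = 3 c$)
$v{\left(E \right)} = 120$ ($v{\left(E \right)} = 3 \cdot 2 \cdot 5 \left(3 + 1\right) = 3 \cdot 2 \cdot 5 \cdot 4 = 3 \cdot 40 = 120$)
$\frac{1}{v{\left(-717 \right)} + A{\left(-256 \right)}} = \frac{1}{120 + \frac{-37 - 256}{2 \left(-256\right)}} = \frac{1}{120 + \frac{1}{2} \left(- \frac{1}{256}\right) \left(-293\right)} = \frac{1}{120 + \frac{293}{512}} = \frac{1}{\frac{61733}{512}} = \frac{512}{61733}$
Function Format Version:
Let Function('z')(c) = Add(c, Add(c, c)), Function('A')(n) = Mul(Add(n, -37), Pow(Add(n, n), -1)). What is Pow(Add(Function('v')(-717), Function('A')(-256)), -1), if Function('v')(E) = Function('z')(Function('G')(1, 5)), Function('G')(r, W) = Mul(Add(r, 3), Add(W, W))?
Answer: Rational(512, 61733) ≈ 0.0082938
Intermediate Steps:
Function('A')(n) = Mul(Rational(1, 2), Pow(n, -1), Add(-37, n)) (Function('A')(n) = Mul(Add(-37, n), Pow(Mul(2, n), -1)) = Mul(Add(-37, n), Mul(Rational(1, 2), Pow(n, -1))) = Mul(Rational(1, 2), Pow(n, -1), Add(-37, n)))
Function('G')(r, W) = Mul(2, W, Add(3, r)) (Function('G')(r, W) = Mul(Add(3, r), Mul(2, W)) = Mul(2, W, Add(3, r)))
Function('z')(c) = Mul(3, c) (Function('z')(c) = Add(c, Mul(2, c)) = Mul(3, c))
Function('v')(E) = 120 (Function('v')(E) = Mul(3, Mul(2, 5, Add(3, 1))) = Mul(3, Mul(2, 5, 4)) = Mul(3, 40) = 120)
Pow(Add(Function('v')(-717), Function('A')(-256)), -1) = Pow(Add(120, Mul(Rational(1, 2), Pow(-256, -1), Add(-37, -256))), -1) = Pow(Add(120, Mul(Rational(1, 2), Rational(-1, 256), -293)), -1) = Pow(Add(120, Rational(293, 512)), -1) = Pow(Rational(61733, 512), -1) = Rational(512, 61733)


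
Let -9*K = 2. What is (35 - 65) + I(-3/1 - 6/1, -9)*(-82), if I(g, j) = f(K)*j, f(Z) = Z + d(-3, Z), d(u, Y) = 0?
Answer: -194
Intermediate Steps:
K = -2/9 (K = -⅑*2 = -2/9 ≈ -0.22222)
f(Z) = Z (f(Z) = Z + 0 = Z)
I(g, j) = -2*j/9
(35 - 65) + I(-3/1 - 6/1, -9)*(-82) = (35 - 65) - 2/9*(-9)*(-82) = -30 + 2*(-82) = -30 - 164 = -194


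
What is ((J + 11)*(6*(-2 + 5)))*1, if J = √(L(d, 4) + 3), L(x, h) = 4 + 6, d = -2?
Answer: 198 + 18*√13 ≈ 262.90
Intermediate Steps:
L(x, h) = 10
J = √13 (J = √(10 + 3) = √13 ≈ 3.6056)
((J + 11)*(6*(-2 + 5)))*1 = ((√13 + 11)*(6*(-2 + 5)))*1 = ((11 + √13)*(6*3))*1 = ((11 + √13)*18)*1 = (198 + 18*√13)*1 = 198 + 18*√13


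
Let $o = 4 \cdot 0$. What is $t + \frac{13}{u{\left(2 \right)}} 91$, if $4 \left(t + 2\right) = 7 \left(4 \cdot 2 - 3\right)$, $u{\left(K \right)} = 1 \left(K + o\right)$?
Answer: $\frac{2393}{4} \approx 598.25$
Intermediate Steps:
$o = 0$
$u{\left(K \right)} = K$ ($u{\left(K \right)} = 1 \left(K + 0\right) = 1 K = K$)
$t = \frac{27}{4}$ ($t = -2 + \frac{7 \left(4 \cdot 2 - 3\right)}{4} = -2 + \frac{7 \left(8 - 3\right)}{4} = -2 + \frac{7 \cdot 5}{4} = -2 + \frac{1}{4} \cdot 35 = -2 + \frac{35}{4} = \frac{27}{4} \approx 6.75$)
$t + \frac{13}{u{\left(2 \right)}} 91 = \frac{27}{4} + \frac{13}{2} \cdot 91 = \frac{27}{4} + \frac{1183}{2} = \frac{2393}{4}$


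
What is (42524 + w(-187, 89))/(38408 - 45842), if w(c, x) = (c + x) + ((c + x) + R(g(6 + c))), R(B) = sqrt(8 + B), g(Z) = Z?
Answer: -21164/3717 - I*sqrt(173)/7434 ≈ -5.6938 - 0.0017693*I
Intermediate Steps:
w(c, x) = sqrt(14 + c) + 2*c + 2*x (w(c, x) = (c + x) + ((c + x) + sqrt(8 + (6 + c))) = (c + x) + ((c + x) + sqrt(14 + c)) = (c + x) + (c + x + sqrt(14 + c)) = sqrt(14 + c) + 2*c + 2*x)
(42524 + w(-187, 89))/(38408 - 45842) = (42524 + (sqrt(14 - 187) + 2*(-187) + 2*89))/(38408 - 45842) = (42524 + (sqrt(-173) - 374 + 178))/(-7434) = (42524 + (I*sqrt(173) - 374 + 178))*(-1/7434) = (42524 + (-196 + I*sqrt(173)))*(-1/7434) = (42328 + I*sqrt(173))*(-1/7434) = -21164/3717 - I*sqrt(173)/7434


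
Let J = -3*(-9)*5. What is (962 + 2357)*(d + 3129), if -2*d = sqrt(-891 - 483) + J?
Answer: 20322237/2 - 3319*I*sqrt(1374)/2 ≈ 1.0161e+7 - 61514.0*I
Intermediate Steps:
J = 135 (J = 27*5 = 135)
d = -135/2 - I*sqrt(1374)/2 (d = -(sqrt(-891 - 483) + 135)/2 = -(sqrt(-1374) + 135)/2 = -(I*sqrt(1374) + 135)/2 = -(135 + I*sqrt(1374))/2 = -135/2 - I*sqrt(1374)/2 ≈ -67.5 - 18.534*I)
(962 + 2357)*(d + 3129) = (962 + 2357)*((-135/2 - I*sqrt(1374)/2) + 3129) = 3319*(6123/2 - I*sqrt(1374)/2) = 20322237/2 - 3319*I*sqrt(1374)/2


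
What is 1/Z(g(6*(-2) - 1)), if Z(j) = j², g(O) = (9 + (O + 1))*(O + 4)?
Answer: 1/729 ≈ 0.0013717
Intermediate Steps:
g(O) = (4 + O)*(10 + O) (g(O) = (9 + (1 + O))*(4 + O) = (10 + O)*(4 + O) = (4 + O)*(10 + O))
1/Z(g(6*(-2) - 1)) = 1/((40 + (6*(-2) - 1)² + 14*(6*(-2) - 1))²) = 1/((40 + (-12 - 1)² + 14*(-12 - 1))²) = 1/((40 + (-13)² + 14*(-13))²) = 1/((40 + 169 - 182)²) = 1/(27²) = 1/729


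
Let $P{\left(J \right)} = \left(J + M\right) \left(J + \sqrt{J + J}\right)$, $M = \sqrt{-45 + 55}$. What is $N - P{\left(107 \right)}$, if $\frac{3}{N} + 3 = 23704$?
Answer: $- \frac{271352746}{23701} - 107 \sqrt{10} - 107 \sqrt{214} - 2 \sqrt{535} \approx -13399.0$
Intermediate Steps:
$M = \sqrt{10} \approx 3.1623$
$P{\left(J \right)} = \left(J + \sqrt{10}\right) \left(J + \sqrt{2} \sqrt{J}\right)$ ($P{\left(J \right)} = \left(J + \sqrt{10}\right) \left(J + \sqrt{J + J}\right) = \left(J + \sqrt{10}\right) \left(J + \sqrt{2 J}\right) = \left(J + \sqrt{10}\right) \left(J + \sqrt{2} \sqrt{J}\right)$)
$N = \frac{3}{23701}$ ($N = \frac{3}{-3 + 23704} = \frac{3}{23701} \approx 0.00012658$)
$N - P{\left(107 \right)} = \frac{3}{23701} - \left(107^{2} + 107 \sqrt{10} + \sqrt{2} \cdot 107^{\frac{3}{2}} + 2 \sqrt{5} \sqrt{107}\right) = \frac{3}{23701} - \left(11449 + 107 \sqrt{10} + \sqrt{2} \cdot 107 \sqrt{107} + 2 \sqrt{535}\right) = \frac{3}{23701} - \left(11449 + 107 \sqrt{10} + 107 \sqrt{214} + 2 \sqrt{535}\right) = \frac{3}{23701} - \left(11449 + 2 \sqrt{535} + 107 \sqrt{10} + 107 \sqrt{214}\right) = - \frac{271352746}{23701} - 107 \sqrt{10} - 107 \sqrt{214} - 2 \sqrt{535}$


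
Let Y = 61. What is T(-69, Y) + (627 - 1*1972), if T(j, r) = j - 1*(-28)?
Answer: -1386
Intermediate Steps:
T(j, r) = 28 + j (T(j, r) = j + 28 = 28 + j)
T(-69, Y) + (627 - 1*1972) = (28 - 69) + (627 - 1*1972) = -41 + (627 - 1972) = -41 - 1345 = -1386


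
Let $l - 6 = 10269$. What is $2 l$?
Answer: $20550$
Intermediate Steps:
$l = 10275$ ($l = 6 + 10269 = 10275$)
$2 l = 2 \cdot 10275 = 20550$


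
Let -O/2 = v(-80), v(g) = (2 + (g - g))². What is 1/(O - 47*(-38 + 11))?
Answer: 1/1261 ≈ 0.00079302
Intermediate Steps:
v(g) = 4 (v(g) = (2 + 0)² = 2² = 4)
O = -8 (O = -2*4 = -8)
1/(O - 47*(-38 + 11)) = 1/(-8 - 47*(-38 + 11)) = 1/(-8 - 47*(-27)) = 1/(-8 + 1269) = 1/1261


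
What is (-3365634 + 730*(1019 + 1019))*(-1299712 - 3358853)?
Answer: 8748291262110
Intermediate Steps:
(-3365634 + 730*(1019 + 1019))*(-1299712 - 3358853) = (-3365634 + 730*2038)*(-4658565) = (-3365634 + 1487740)*(-4658565) = -1877894*(-4658565) = 8748291262110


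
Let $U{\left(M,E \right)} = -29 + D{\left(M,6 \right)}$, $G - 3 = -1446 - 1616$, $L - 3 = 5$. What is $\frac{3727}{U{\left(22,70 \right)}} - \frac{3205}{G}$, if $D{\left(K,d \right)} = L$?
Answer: $- \frac{1619084}{9177} \approx -176.43$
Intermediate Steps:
$L = 8$ ($L = 3 + 5 = 8$)
$G = -3059$ ($G = 3 - 3062 = -3059$)
$D{\left(K,d \right)} = 8$
$U{\left(M,E \right)} = -21$ ($U{\left(M,E \right)} = -29 + 8 = -21$)
$\frac{3727}{U{\left(22,70 \right)}} - \frac{3205}{G} = \frac{3727}{-21} - \frac{3205}{-3059} = 3727 \left(- \frac{1}{21}\right) - - \frac{3205}{3059} = - \frac{3727}{21} + \frac{3205}{3059} = - \frac{1619084}{9177}$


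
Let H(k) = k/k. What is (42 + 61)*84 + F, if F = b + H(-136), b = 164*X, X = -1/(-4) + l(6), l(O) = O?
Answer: 9678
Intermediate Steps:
H(k) = 1
X = 25/4 (X = -1/(-4) + 6 = -1*(-¼) + 6 = ¼ + 6 = 25/4 ≈ 6.2500)
b = 1025 (b = 164*(25/4) = 1025)
F = 1026 (F = 1025 + 1 = 1026)
(42 + 61)*84 + F = (42 + 61)*84 + 1026 = 103*84 + 1026 = 8652 + 1026 = 9678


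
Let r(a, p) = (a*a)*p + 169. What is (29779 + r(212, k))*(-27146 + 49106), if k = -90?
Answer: -88169663520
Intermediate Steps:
r(a, p) = 169 + p*a² (r(a, p) = a²*p + 169 = p*a² + 169 = 169 + p*a²)
(29779 + r(212, k))*(-27146 + 49106) = (29779 + (169 - 90*212²))*(-27146 + 49106) = (29779 + (169 - 90*44944))*21960 = (29779 + (169 - 4044960))*21960 = (29779 - 4044791)*21960 = -4015012*21960 = -88169663520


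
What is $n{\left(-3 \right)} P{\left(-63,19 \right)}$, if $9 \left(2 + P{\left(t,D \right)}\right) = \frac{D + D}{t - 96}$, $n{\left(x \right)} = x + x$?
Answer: $\frac{5800}{477} \approx 12.159$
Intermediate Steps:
$n{\left(x \right)} = 2 x$
$P{\left(t,D \right)} = -2 + \frac{2 D}{9 \left(-96 + t\right)}$ ($P{\left(t,D \right)} = -2 + \frac{\left(D + D\right) \frac{1}{t - 96}}{9} = -2 + \frac{2 D \frac{1}{-96 + t}}{9} = -2 + \frac{2 D}{9 \left(-96 + t\right)}$)
$n{\left(-3 \right)} P{\left(-63,19 \right)} = 2 \left(-3\right) \frac{2 \left(864 + 19 - -567\right)}{9 \left(-96 - 63\right)} = - 6 \frac{2 \left(864 + 19 + 567\right)}{9 \left(-159\right)} = - 6 \cdot \frac{2}{9} \left(- \frac{1}{159}\right) 1450 = \left(-6\right) \left(- \frac{2900}{1431}\right) = \frac{5800}{477}$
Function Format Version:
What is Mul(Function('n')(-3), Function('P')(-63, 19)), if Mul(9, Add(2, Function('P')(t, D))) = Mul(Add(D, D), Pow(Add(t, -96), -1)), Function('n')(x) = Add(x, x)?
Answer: Rational(5800, 477) ≈ 12.159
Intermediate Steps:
Function('n')(x) = Mul(2, x)
Function('P')(t, D) = Add(-2, Mul(Rational(2, 9), D, Pow(Add(-96, t), -1))) (Function('P')(t, D) = Add(-2, Mul(Rational(1, 9), Mul(Add(D, D), Pow(Add(t, -96), -1)))) = Add(-2, Mul(Rational(1, 9), Mul(Mul(2, D), Pow(Add(-96, t), -1)))) = Add(-2, Mul(Rational(1, 9), Mul(2, D, Pow(Add(-96, t), -1)))) = Add(-2, Mul(Rational(2, 9), D, Pow(Add(-96, t), -1))))
Mul(Function('n')(-3), Function('P')(-63, 19)) = Mul(Mul(2, -3), Mul(Rational(2, 9), Pow(Add(-96, -63), -1), Add(864, 19, Mul(-9, -63)))) = Mul(-6, Mul(Rational(2, 9), Pow(-159, -1), Add(864, 19, 567))) = Mul(-6, Mul(Rational(2, 9), Rational(-1, 159), 1450)) = Mul(-6, Rational(-2900, 1431)) = Rational(5800, 477)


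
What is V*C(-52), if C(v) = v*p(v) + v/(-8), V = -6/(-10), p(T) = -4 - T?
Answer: -14937/10 ≈ -1493.7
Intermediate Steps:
V = ⅗ (V = -6*(-⅒) = ⅗ ≈ 0.60000)
C(v) = -v/8 + v*(-4 - v) (C(v) = v*(-4 - v) + v/(-8) = v*(-4 - v) + v*(-⅛) = v*(-4 - v) - v/8 = -v/8 + v*(-4 - v))
V*C(-52) = 3*(-⅛*(-52)*(33 + 8*(-52)))/5 = 3*(-⅛*(-52)*(33 - 416))/5 = 3*(-⅛*(-52)*(-383))/5 = (⅗)*(-4979/2) = -14937/10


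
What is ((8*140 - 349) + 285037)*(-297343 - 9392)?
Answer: -87667316880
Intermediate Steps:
((8*140 - 349) + 285037)*(-297343 - 9392) = ((1120 - 349) + 285037)*(-306735) = (771 + 285037)*(-306735) = 285808*(-306735) = -87667316880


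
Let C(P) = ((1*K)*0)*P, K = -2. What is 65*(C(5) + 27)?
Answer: 1755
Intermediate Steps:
C(P) = 0 (C(P) = ((1*(-2))*0)*P = (-2*0)*P = 0*P = 0)
65*(C(5) + 27) = 65*(0 + 27) = 65*27 = 1755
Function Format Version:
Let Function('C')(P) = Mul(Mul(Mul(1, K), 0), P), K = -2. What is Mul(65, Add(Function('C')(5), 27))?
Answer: 1755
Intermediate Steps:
Function('C')(P) = 0 (Function('C')(P) = Mul(Mul(Mul(1, -2), 0), P) = Mul(Mul(-2, 0), P) = Mul(0, P) = 0)
Mul(65, Add(Function('C')(5), 27)) = Mul(65, Add(0, 27)) = Mul(65, 27) = 1755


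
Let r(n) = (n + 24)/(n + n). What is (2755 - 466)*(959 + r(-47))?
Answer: 206396841/94 ≈ 2.1957e+6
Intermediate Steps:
r(n) = (24 + n)/(2*n) (r(n) = (24 + n)/((2*n)) = (24 + n)*(1/(2*n)) = (24 + n)/(2*n))
(2755 - 466)*(959 + r(-47)) = (2755 - 466)*(959 + (½)*(24 - 47)/(-47)) = 2289*(959 + (½)*(-1/47)*(-23)) = 2289*(959 + 23/94) = 2289*(90169/94) = 206396841/94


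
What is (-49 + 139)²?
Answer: 8100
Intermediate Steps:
(-49 + 139)² = 90² = 8100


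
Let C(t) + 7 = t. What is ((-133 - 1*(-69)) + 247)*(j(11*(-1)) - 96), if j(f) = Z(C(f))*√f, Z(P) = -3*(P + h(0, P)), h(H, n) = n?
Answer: -17568 + 19764*I*√11 ≈ -17568.0 + 65550.0*I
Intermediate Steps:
C(t) = -7 + t
Z(P) = -6*P (Z(P) = -3*(P + P) = -6*P)
j(f) = √f*(42 - 6*f) (j(f) = (-6*(-7 + f))*√f = (42 - 6*f)*√f = √f*(42 - 6*f))
((-133 - 1*(-69)) + 247)*(j(11*(-1)) - 96) = ((-133 - 1*(-69)) + 247)*(6*√(11*(-1))*(7 - 11*(-1)) - 96) = ((-133 + 69) + 247)*(6*√(-11)*(7 - 1*(-11)) - 96) = (-64 + 247)*(6*(I*√11)*(7 + 11) - 96) = 183*(6*(I*√11)*18 - 96) = 183*(108*I*√11 - 96) = 183*(-96 + 108*I*√11) = -17568 + 19764*I*√11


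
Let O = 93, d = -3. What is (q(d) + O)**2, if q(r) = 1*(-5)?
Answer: 7744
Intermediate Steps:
q(r) = -5
(q(d) + O)**2 = (-5 + 93)**2 = 88**2 = 7744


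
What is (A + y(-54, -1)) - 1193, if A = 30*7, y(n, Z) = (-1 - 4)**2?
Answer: -958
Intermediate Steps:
y(n, Z) = 25 (y(n, Z) = (-5)**2 = 25)
A = 210
(A + y(-54, -1)) - 1193 = (210 + 25) - 1193 = 235 - 1193 = -958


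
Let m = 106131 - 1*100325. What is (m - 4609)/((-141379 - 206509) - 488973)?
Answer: -1197/836861 ≈ -0.0014303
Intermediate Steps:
m = 5806 (m = 106131 - 100325 = 5806)
(m - 4609)/((-141379 - 206509) - 488973) = (5806 - 4609)/((-141379 - 206509) - 488973) = 1197/(-347888 - 488973) = 1197/(-836861) = 1197*(-1/836861) = -1197/836861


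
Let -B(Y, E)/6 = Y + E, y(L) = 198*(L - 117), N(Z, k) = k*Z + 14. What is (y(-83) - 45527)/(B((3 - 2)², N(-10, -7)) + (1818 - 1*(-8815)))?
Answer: -85127/10123 ≈ -8.4093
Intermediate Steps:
N(Z, k) = 14 + Z*k (N(Z, k) = Z*k + 14 = 14 + Z*k)
y(L) = -23166 + 198*L (y(L) = 198*(-117 + L) = -23166 + 198*L)
B(Y, E) = -6*E - 6*Y (B(Y, E) = -6*(Y + E) = -6*(E + Y) = -6*E - 6*Y)
(y(-83) - 45527)/(B((3 - 2)², N(-10, -7)) + (1818 - 1*(-8815))) = ((-23166 + 198*(-83)) - 45527)/((-6*(14 - 10*(-7)) - 6*(3 - 2)²) + (1818 - 1*(-8815))) = ((-23166 - 16434) - 45527)/((-6*(14 + 70) - 6*1²) + (1818 + 8815)) = (-39600 - 45527)/((-6*84 - 6*1) + 10633) = -85127/((-504 - 6) + 10633) = -85127/(-510 + 10633) = -85127/10123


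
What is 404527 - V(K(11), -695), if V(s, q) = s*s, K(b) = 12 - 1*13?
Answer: 404526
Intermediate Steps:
K(b) = -1 (K(b) = 12 - 13 = -1)
V(s, q) = s²
404527 - V(K(11), -695) = 404527 - 1*(-1)² = 404527 - 1*1 = 404527 - 1 = 404526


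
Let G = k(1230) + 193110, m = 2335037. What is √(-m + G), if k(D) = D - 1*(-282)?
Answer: I*√2140415 ≈ 1463.0*I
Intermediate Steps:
k(D) = 282 + D (k(D) = D + 282 = 282 + D)
G = 194622 (G = (282 + 1230) + 193110 = 1512 + 193110 = 194622)
√(-m + G) = √(-1*2335037 + 194622) = √(-2335037 + 194622) = √(-2140415) = I*√2140415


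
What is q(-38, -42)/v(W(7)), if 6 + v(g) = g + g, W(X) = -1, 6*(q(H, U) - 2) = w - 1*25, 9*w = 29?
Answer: 11/54 ≈ 0.20370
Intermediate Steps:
w = 29/9 (w = (⅑)*29 = 29/9 ≈ 3.2222)
q(H, U) = -44/27 (q(H, U) = 2 + (29/9 - 1*25)/6 = 2 + (29/9 - 25)/6 = 2 + (⅙)*(-196/9) = 2 - 98/27 = -44/27)
v(g) = -6 + 2*g (v(g) = -6 + (g + g) = -6 + 2*g)
q(-38, -42)/v(W(7)) = -44/(27*(-6 + 2*(-1))) = -44/(27*(-6 - 2)) = -44/27/(-8) = -44/27*(-⅛) = 11/54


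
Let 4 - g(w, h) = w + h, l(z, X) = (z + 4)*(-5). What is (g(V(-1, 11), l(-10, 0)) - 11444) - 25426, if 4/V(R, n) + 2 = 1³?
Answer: -36892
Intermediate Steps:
l(z, X) = -20 - 5*z (l(z, X) = (4 + z)*(-5) = -20 - 5*z)
V(R, n) = -4 (V(R, n) = 4/(-2 + 1³) = 4/(-2 + 1) = 4/(-1) = 4*(-1) = -4)
g(w, h) = 4 - h - w (g(w, h) = 4 - (w + h) = 4 - (h + w) = 4 + (-h - w) = 4 - h - w)
(g(V(-1, 11), l(-10, 0)) - 11444) - 25426 = ((4 - (-20 - 5*(-10)) - 1*(-4)) - 11444) - 25426 = ((4 - (-20 + 50) + 4) - 11444) - 25426 = ((4 - 1*30 + 4) - 11444) - 25426 = ((4 - 30 + 4) - 11444) - 25426 = (-22 - 11444) - 25426 = -11466 - 25426 = -36892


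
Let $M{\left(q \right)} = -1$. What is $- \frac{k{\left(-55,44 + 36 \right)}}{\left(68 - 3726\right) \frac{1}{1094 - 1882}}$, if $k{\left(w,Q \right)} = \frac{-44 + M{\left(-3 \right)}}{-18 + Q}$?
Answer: $\frac{8865}{56699} \approx 0.15635$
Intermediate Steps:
$k{\left(w,Q \right)} = - \frac{45}{-18 + Q}$ ($k{\left(w,Q \right)} = \frac{-44 - 1}{-18 + Q} = - \frac{45}{-18 + Q}$)
$- \frac{k{\left(-55,44 + 36 \right)}}{\left(68 - 3726\right) \frac{1}{1094 - 1882}} = - \frac{\left(-45\right) \frac{1}{-18 + \left(44 + 36\right)}}{\left(68 - 3726\right) \frac{1}{1094 - 1882}} = - \frac{\left(-45\right) \frac{1}{-18 + 80}}{\left(-3658\right) \frac{1}{-788}} = - \frac{\left(-45\right) \frac{1}{62}}{\left(-3658\right) \left(- \frac{1}{788}\right)} = - \frac{\left(-45\right) \frac{1}{62}}{\frac{1829}{394}} = - \frac{\left(-45\right) 394}{62 \cdot 1829} = \left(-1\right) \left(- \frac{8865}{56699}\right) = \frac{8865}{56699}$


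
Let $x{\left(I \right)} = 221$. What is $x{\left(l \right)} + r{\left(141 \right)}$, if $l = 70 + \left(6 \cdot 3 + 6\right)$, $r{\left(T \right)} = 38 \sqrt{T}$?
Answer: $221 + 38 \sqrt{141} \approx 672.22$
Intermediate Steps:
$l = 94$ ($l = 70 + \left(18 + 6\right) = 70 + 24 = 94$)
$x{\left(l \right)} + r{\left(141 \right)} = 221 + 38 \sqrt{141}$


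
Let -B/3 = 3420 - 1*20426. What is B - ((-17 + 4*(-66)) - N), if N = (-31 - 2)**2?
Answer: 52388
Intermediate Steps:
N = 1089 (N = (-33)**2 = 1089)
B = 51018 (B = -3*(3420 - 1*20426) = -3*(3420 - 20426) = -3*(-17006) = 51018)
B - ((-17 + 4*(-66)) - N) = 51018 - ((-17 + 4*(-66)) - 1*1089) = 51018 - ((-17 - 264) - 1089) = 51018 - (-281 - 1089) = 51018 - 1*(-1370) = 51018 + 1370 = 52388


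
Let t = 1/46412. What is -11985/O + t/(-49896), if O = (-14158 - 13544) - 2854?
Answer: 6938635299041/17690191108128 ≈ 0.39223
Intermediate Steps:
t = 1/46412 ≈ 2.1546e-5
O = -30556 (O = -27702 - 2854 = -30556)
-11985/O + t/(-49896) = -11985/(-30556) + (1/46412)/(-49896) = -11985*(-1/30556) + (1/46412)*(-1/49896) = 11985/30556 - 1/2315773152 = 6938635299041/17690191108128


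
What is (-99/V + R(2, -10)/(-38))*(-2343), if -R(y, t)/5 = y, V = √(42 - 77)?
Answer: -11715/19 - 231957*I*√35/35 ≈ -616.58 - 39208.0*I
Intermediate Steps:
V = I*√35 (V = √(-35) = I*√35 ≈ 5.9161*I)
R(y, t) = -5*y
(-99/V + R(2, -10)/(-38))*(-2343) = (-99*(-I*√35/35) - 5*2/(-38))*(-2343) = (-(-99)*I*√35/35 - 10*(-1/38))*(-2343) = (99*I*√35/35 + 5/19)*(-2343) = (5/19 + 99*I*√35/35)*(-2343) = -11715/19 - 231957*I*√35/35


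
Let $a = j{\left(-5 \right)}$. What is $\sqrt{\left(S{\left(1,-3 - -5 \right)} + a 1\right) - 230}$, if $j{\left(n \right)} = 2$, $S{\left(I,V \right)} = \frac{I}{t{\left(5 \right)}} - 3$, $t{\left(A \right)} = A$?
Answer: $\frac{i \sqrt{5770}}{5} \approx 15.192 i$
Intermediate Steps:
$S{\left(I,V \right)} = -3 + \frac{I}{5}$ ($S{\left(I,V \right)} = \frac{I}{5} - 3 = -3 + \frac{I}{5}$)
$a = 2$
$\sqrt{\left(S{\left(1,-3 - -5 \right)} + a 1\right) - 230} = \sqrt{\left(\left(-3 + \frac{1}{5} \cdot 1\right) + 2 \cdot 1\right) - 230} = \sqrt{\left(\left(-3 + \frac{1}{5}\right) + 2\right) - 230} = \sqrt{\left(- \frac{14}{5} + 2\right) - 230} = \sqrt{- \frac{4}{5} - 230} = \sqrt{- \frac{1154}{5}} = \frac{i \sqrt{5770}}{5}$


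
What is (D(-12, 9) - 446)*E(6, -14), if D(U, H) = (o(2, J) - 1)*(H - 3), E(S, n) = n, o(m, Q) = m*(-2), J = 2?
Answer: 6664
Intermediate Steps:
o(m, Q) = -2*m
D(U, H) = 15 - 5*H (D(U, H) = (-2*2 - 1)*(H - 3) = (-4 - 1)*(-3 + H) = -5*(-3 + H) = 15 - 5*H)
(D(-12, 9) - 446)*E(6, -14) = ((15 - 5*9) - 446)*(-14) = ((15 - 45) - 446)*(-14) = (-30 - 446)*(-14) = -476*(-14) = 6664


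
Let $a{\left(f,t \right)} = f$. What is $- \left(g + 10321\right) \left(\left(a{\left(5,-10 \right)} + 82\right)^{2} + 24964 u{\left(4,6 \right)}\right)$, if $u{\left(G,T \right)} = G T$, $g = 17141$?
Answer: $-16661332710$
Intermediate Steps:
$- \left(g + 10321\right) \left(\left(a{\left(5,-10 \right)} + 82\right)^{2} + 24964 u{\left(4,6 \right)}\right) = - \left(17141 + 10321\right) \left(\left(5 + 82\right)^{2} + 24964 \cdot 4 \cdot 6\right) = - 27462 \left(87^{2} + 24964 \cdot 24\right) = - 27462 \left(7569 + 599136\right) = - 27462 \cdot 606705 = \left(-1\right) 16661332710 = -16661332710$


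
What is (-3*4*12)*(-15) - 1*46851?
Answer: -44691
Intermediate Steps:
(-3*4*12)*(-15) - 1*46851 = -12*12*(-15) - 46851 = -144*(-15) - 46851 = 2160 - 46851 = -44691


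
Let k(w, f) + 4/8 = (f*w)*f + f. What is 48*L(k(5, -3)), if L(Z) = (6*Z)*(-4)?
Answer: -47808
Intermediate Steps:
k(w, f) = -1/2 + f + w*f**2 (k(w, f) = -1/2 + ((f*w)*f + f) = -1/2 + (w*f**2 + f) = -1/2 + (f + w*f**2) = -1/2 + f + w*f**2)
L(Z) = -24*Z
48*L(k(5, -3)) = 48*(-24*(-1/2 - 3 + 5*(-3)**2)) = 48*(-24*(-1/2 - 3 + 5*9)) = 48*(-24*(-1/2 - 3 + 45)) = 48*(-24*83/2) = 48*(-996) = -47808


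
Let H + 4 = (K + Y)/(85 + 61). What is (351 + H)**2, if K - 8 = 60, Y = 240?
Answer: 649485225/5329 ≈ 1.2188e+5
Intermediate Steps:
K = 68 (K = 8 + 60 = 68)
H = -138/73 (H = -4 + (68 + 240)/(85 + 61) = -4 + 308/146 = -4 + 308*(1/146) = -4 + 154/73 = -138/73 ≈ -1.8904)
(351 + H)**2 = (351 - 138/73)**2 = (25485/73)**2 = 649485225/5329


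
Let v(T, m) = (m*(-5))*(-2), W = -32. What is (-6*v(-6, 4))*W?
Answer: 7680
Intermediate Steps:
v(T, m) = 10*m (v(T, m) = -5*m*(-2) = 10*m)
(-6*v(-6, 4))*W = -60*4*(-32) = -6*40*(-32) = -240*(-32) = 7680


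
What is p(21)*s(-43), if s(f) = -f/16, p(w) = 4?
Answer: 43/4 ≈ 10.750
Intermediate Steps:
s(f) = -f/16
p(21)*s(-43) = 4*(-1/16*(-43)) = 4*(43/16) = 43/4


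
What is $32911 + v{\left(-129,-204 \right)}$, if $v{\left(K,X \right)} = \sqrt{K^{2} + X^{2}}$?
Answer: $32911 + 3 \sqrt{6473} \approx 33152.0$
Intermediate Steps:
$32911 + v{\left(-129,-204 \right)} = 32911 + \sqrt{\left(-129\right)^{2} + \left(-204\right)^{2}} = 32911 + \sqrt{16641 + 41616} = 32911 + \sqrt{58257} = 32911 + 3 \sqrt{6473}$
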